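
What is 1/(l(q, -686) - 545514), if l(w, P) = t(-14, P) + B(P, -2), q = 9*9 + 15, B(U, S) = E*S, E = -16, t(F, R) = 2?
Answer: -1/545480 ≈ -1.8332e-6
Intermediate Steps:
B(U, S) = -16*S
q = 96 (q = 81 + 15 = 96)
l(w, P) = 34 (l(w, P) = 2 - 16*(-2) = 2 + 32 = 34)
1/(l(q, -686) - 545514) = 1/(34 - 545514) = 1/(-545480) = -1/545480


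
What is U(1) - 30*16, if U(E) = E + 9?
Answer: -470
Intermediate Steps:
U(E) = 9 + E
U(1) - 30*16 = (9 + 1) - 30*16 = 10 - 480 = -470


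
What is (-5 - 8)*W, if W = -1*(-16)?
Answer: -208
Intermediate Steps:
W = 16
(-5 - 8)*W = (-5 - 8)*16 = -13*16 = -208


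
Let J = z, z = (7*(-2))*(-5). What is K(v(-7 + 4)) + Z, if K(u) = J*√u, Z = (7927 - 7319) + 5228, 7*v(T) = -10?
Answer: 5836 + 10*I*√70 ≈ 5836.0 + 83.666*I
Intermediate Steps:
v(T) = -10/7 (v(T) = (⅐)*(-10) = -10/7)
z = 70 (z = -14*(-5) = 70)
J = 70
Z = 5836 (Z = 608 + 5228 = 5836)
K(u) = 70*√u
K(v(-7 + 4)) + Z = 70*√(-10/7) + 5836 = 70*(I*√70/7) + 5836 = 10*I*√70 + 5836 = 5836 + 10*I*√70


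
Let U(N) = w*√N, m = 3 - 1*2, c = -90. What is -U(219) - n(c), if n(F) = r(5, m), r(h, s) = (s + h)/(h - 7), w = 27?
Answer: 3 - 27*√219 ≈ -396.56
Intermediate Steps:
m = 1 (m = 3 - 2 = 1)
r(h, s) = (h + s)/(-7 + h)
n(F) = -3 (n(F) = (5 + 1)/(-7 + 5) = 6/(-2) = -½*6 = -3)
U(N) = 27*√N
-U(219) - n(c) = -27*√219 - 1*(-3) = -27*√219 + 3 = 3 - 27*√219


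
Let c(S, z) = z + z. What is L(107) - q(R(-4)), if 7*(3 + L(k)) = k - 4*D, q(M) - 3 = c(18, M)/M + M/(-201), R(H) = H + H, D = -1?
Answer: 10999/1407 ≈ 7.8173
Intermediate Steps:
c(S, z) = 2*z
R(H) = 2*H
q(M) = 5 - M/201 (q(M) = 3 + ((2*M)/M + M/(-201)) = 3 + (2 + M*(-1/201)) = 3 + (2 - M/201) = 5 - M/201)
L(k) = -17/7 + k/7 (L(k) = -3 + (k - 4*(-1))/7 = -3 + (k + 4)/7 = -3 + (4 + k)/7 = -3 + (4/7 + k/7) = -17/7 + k/7)
L(107) - q(R(-4)) = (-17/7 + (⅐)*107) - (5 - 2*(-4)/201) = (-17/7 + 107/7) - (5 - 1/201*(-8)) = 90/7 - (5 + 8/201) = 90/7 - 1*1013/201 = 90/7 - 1013/201 = 10999/1407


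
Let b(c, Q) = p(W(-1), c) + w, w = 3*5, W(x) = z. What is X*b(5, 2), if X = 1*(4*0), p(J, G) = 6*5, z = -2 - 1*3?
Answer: 0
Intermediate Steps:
z = -5 (z = -2 - 3 = -5)
W(x) = -5
p(J, G) = 30
w = 15
b(c, Q) = 45 (b(c, Q) = 30 + 15 = 45)
X = 0 (X = 1*0 = 0)
X*b(5, 2) = 0*45 = 0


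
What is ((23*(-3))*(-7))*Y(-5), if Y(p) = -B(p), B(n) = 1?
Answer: -483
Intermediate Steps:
Y(p) = -1 (Y(p) = -1*1 = -1)
((23*(-3))*(-7))*Y(-5) = ((23*(-3))*(-7))*(-1) = -69*(-7)*(-1) = 483*(-1) = -483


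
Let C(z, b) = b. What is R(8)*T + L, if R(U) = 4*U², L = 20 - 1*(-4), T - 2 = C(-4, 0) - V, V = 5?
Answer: -744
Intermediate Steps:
T = -3 (T = 2 + (0 - 1*5) = 2 + (0 - 5) = 2 - 5 = -3)
L = 24 (L = 20 + 4 = 24)
R(8)*T + L = (4*8²)*(-3) + 24 = (4*64)*(-3) + 24 = 256*(-3) + 24 = -768 + 24 = -744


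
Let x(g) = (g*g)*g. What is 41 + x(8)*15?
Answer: 7721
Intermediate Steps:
x(g) = g³ (x(g) = g²*g = g³)
41 + x(8)*15 = 41 + 8³*15 = 41 + 512*15 = 41 + 7680 = 7721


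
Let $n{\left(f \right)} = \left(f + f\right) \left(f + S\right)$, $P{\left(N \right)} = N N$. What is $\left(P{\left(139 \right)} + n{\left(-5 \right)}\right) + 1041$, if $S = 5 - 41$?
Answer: $20772$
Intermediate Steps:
$S = -36$ ($S = 5 - 41 = -36$)
$P{\left(N \right)} = N^{2}$
$n{\left(f \right)} = 2 f \left(-36 + f\right)$ ($n{\left(f \right)} = \left(f + f\right) \left(f - 36\right) = 2 f \left(-36 + f\right)$)
$\left(P{\left(139 \right)} + n{\left(-5 \right)}\right) + 1041 = \left(139^{2} + 2 \left(-5\right) \left(-36 - 5\right)\right) + 1041 = \left(19321 + 2 \left(-5\right) \left(-41\right)\right) + 1041 = \left(19321 + 410\right) + 1041 = 19731 + 1041 = 20772$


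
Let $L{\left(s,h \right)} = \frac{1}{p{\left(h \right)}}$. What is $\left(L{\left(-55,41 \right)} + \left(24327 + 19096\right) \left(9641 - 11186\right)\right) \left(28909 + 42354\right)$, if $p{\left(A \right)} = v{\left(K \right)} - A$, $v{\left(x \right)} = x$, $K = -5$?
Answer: $- \frac{219922792477693}{46} \approx -4.7809 \cdot 10^{12}$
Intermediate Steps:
$p{\left(A \right)} = -5 - A$
$L{\left(s,h \right)} = \frac{1}{-5 - h}$
$\left(L{\left(-55,41 \right)} + \left(24327 + 19096\right) \left(9641 - 11186\right)\right) \left(28909 + 42354\right) = \left(- \frac{1}{5 + 41} + \left(24327 + 19096\right) \left(9641 - 11186\right)\right) \left(28909 + 42354\right) = \left(- \frac{1}{46} + 43423 \left(-1545\right)\right) 71263 = \left(\left(-1\right) \frac{1}{46} - 67088535\right) 71263 = \left(- \frac{1}{46} - 67088535\right) 71263 = \left(- \frac{3086072611}{46}\right) 71263 = - \frac{219922792477693}{46}$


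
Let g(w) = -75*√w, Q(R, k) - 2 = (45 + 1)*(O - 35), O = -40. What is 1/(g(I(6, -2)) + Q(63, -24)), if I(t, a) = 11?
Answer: -3448/11826829 + 75*√11/11826829 ≈ -0.00027051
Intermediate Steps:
Q(R, k) = -3448 (Q(R, k) = 2 + (45 + 1)*(-40 - 35) = 2 + 46*(-75) = 2 - 3450 = -3448)
1/(g(I(6, -2)) + Q(63, -24)) = 1/(-75*√11 - 3448) = 1/(-3448 - 75*√11)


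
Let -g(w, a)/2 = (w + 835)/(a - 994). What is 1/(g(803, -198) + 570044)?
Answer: 298/169873931 ≈ 1.7542e-6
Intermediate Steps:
g(w, a) = -2*(835 + w)/(-994 + a) (g(w, a) = -2*(w + 835)/(a - 994) = -2*(835 + w)/(-994 + a))
1/(g(803, -198) + 570044) = 1/(2*(-835 - 1*803)/(-994 - 198) + 570044) = 1/(2*(-835 - 803)/(-1192) + 570044) = 1/(2*(-1/1192)*(-1638) + 570044) = 1/(819/298 + 570044) = 1/(169873931/298) = 298/169873931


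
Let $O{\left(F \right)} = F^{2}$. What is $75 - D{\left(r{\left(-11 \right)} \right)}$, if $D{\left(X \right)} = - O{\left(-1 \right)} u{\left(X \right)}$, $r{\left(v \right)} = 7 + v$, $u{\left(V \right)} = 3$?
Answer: $78$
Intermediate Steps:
$D{\left(X \right)} = -3$ ($D{\left(X \right)} = - \left(-1\right)^{2} \cdot 3 = \left(-1\right) 1 \cdot 3 = \left(-1\right) 3 = -3$)
$75 - D{\left(r{\left(-11 \right)} \right)} = 75 - -3 = 75 + 3 = 78$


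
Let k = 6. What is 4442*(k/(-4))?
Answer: -6663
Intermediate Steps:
4442*(k/(-4)) = 4442*(6/(-4)) = 4442*(6*(-1/4)) = 4442*(-3/2) = -6663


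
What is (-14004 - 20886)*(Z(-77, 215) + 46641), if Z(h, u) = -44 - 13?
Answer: -1625315760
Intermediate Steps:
Z(h, u) = -57
(-14004 - 20886)*(Z(-77, 215) + 46641) = (-14004 - 20886)*(-57 + 46641) = -34890*46584 = -1625315760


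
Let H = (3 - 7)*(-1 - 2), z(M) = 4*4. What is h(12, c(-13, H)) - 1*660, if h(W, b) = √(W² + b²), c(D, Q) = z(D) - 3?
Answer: -660 + √313 ≈ -642.31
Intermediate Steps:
z(M) = 16
H = 12 (H = -4*(-3) = 12)
c(D, Q) = 13 (c(D, Q) = 16 - 3 = 13)
h(12, c(-13, H)) - 1*660 = √(12² + 13²) - 1*660 = √(144 + 169) - 660 = √313 - 660 = -660 + √313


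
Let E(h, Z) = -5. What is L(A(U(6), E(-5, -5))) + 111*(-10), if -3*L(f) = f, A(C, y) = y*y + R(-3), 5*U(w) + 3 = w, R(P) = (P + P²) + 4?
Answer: -3365/3 ≈ -1121.7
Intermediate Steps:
R(P) = 4 + P + P²
U(w) = -⅗ + w/5
A(C, y) = 10 + y² (A(C, y) = y*y + (4 - 3 + (-3)²) = y² + (4 - 3 + 9) = y² + 10 = 10 + y²)
L(f) = -f/3
L(A(U(6), E(-5, -5))) + 111*(-10) = -(10 + (-5)²)/3 + 111*(-10) = -(10 + 25)/3 - 1110 = -⅓*35 - 1110 = -35/3 - 1110 = -3365/3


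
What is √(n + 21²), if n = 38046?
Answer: √38487 ≈ 196.18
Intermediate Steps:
√(n + 21²) = √(38046 + 21²) = √(38046 + 441) = √38487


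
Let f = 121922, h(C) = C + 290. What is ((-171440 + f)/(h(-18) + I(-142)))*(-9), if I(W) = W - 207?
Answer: -63666/11 ≈ -5787.8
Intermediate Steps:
h(C) = 290 + C
I(W) = -207 + W
((-171440 + f)/(h(-18) + I(-142)))*(-9) = ((-171440 + 121922)/((290 - 18) + (-207 - 142)))*(-9) = -49518/(272 - 349)*(-9) = -49518/(-77)*(-9) = -49518*(-1/77)*(-9) = (7074/11)*(-9) = -63666/11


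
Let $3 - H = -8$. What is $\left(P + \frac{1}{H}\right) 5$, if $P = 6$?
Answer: $\frac{335}{11} \approx 30.455$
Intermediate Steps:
$H = 11$ ($H = 3 - -8 = 3 + 8 = 11$)
$\left(P + \frac{1}{H}\right) 5 = \left(6 + \frac{1}{11}\right) 5 = \frac{67}{11} \cdot 5 = \frac{335}{11}$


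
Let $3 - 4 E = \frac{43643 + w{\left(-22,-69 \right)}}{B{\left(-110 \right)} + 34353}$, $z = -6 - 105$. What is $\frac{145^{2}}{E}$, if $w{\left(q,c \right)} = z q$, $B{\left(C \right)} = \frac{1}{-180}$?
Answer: $\frac{520035629900}{10255317} \approx 50709.0$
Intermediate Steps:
$z = -111$ ($z = -6 - 105 = -111$)
$B{\left(C \right)} = - \frac{1}{180}$
$w{\left(q,c \right)} = - 111 q$
$E = \frac{10255317}{24734156}$ ($E = \frac{3}{4} - \frac{\left(43643 - -2442\right) \frac{1}{- \frac{1}{180} + 34353}}{4} = \frac{3}{4} - \frac{\left(43643 + 2442\right) \frac{1}{\frac{6183539}{180}}}{4} = \frac{3}{4} - \frac{46085 \cdot \frac{180}{6183539}}{4} = \frac{3}{4} - \frac{2073825}{6183539} = \frac{10255317}{24734156} \approx 0.41462$)
$\frac{145^{2}}{E} = \frac{145^{2}}{\frac{10255317}{24734156}} = 21025 \cdot \frac{24734156}{10255317} = \frac{520035629900}{10255317}$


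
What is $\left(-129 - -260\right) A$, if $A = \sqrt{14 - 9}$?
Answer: $131 \sqrt{5} \approx 292.92$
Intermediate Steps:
$A = \sqrt{5} \approx 2.2361$
$\left(-129 - -260\right) A = \left(-129 - -260\right) \sqrt{5} = \left(-129 + 260\right) \sqrt{5} = 131 \sqrt{5}$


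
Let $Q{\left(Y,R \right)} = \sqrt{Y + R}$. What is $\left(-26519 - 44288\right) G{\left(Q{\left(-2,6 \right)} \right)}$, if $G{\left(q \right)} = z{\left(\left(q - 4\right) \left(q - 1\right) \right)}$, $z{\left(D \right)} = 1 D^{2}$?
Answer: $-283228$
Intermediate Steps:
$Q{\left(Y,R \right)} = \sqrt{R + Y}$
$z{\left(D \right)} = D^{2}$
$G{\left(q \right)} = \left(-1 + q\right)^{2} \left(-4 + q\right)^{2}$ ($G{\left(q \right)} = \left(\left(q - 4\right) \left(q - 1\right)\right)^{2} = \left(\left(-4 + q\right) \left(-1 + q\right)\right)^{2} = \left(\left(-1 + q\right) \left(-4 + q\right)\right)^{2} = \left(-1 + q\right)^{2} \left(-4 + q\right)^{2}$)
$\left(-26519 - 44288\right) G{\left(Q{\left(-2,6 \right)} \right)} = \left(-26519 - 44288\right) \left(4 + \left(\sqrt{6 - 2}\right)^{2} - 5 \sqrt{6 - 2}\right)^{2} = \left(-26519 - 44288\right) \left(4 + \left(\sqrt{4}\right)^{2} - 5 \sqrt{4}\right)^{2} = - 70807 \left(4 + 2^{2} - 10\right)^{2} = - 70807 \left(4 + 4 - 10\right)^{2} = - 70807 \left(-2\right)^{2} = \left(-70807\right) 4 = -283228$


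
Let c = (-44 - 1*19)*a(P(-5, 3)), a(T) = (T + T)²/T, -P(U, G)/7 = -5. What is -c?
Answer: 8820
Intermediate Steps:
P(U, G) = 35 (P(U, G) = -7*(-5) = 35)
a(T) = 4*T (a(T) = (2*T)²/T = (4*T²)/T = 4*T)
c = -8820 (c = (-44 - 1*19)*(4*35) = (-44 - 19)*140 = -63*140 = -8820)
-c = -1*(-8820) = 8820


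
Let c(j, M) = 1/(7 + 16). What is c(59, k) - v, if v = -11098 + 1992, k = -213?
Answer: 209439/23 ≈ 9106.0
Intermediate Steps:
v = -9106
c(j, M) = 1/23
c(59, k) - v = 1/23 - 1*(-9106) = 1/23 + 9106 = 209439/23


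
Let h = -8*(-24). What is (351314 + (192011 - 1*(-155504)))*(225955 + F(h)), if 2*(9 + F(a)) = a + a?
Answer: 158031792402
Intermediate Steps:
h = 192
F(a) = -9 + a (F(a) = -9 + (a + a)/2 = -9 + (2*a)/2 = -9 + a)
(351314 + (192011 - 1*(-155504)))*(225955 + F(h)) = (351314 + (192011 - 1*(-155504)))*(225955 + (-9 + 192)) = (351314 + (192011 + 155504))*(225955 + 183) = (351314 + 347515)*226138 = 698829*226138 = 158031792402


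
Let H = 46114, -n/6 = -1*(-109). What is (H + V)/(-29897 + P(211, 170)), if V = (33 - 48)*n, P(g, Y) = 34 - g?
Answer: -2542/1367 ≈ -1.8595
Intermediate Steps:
n = -654 (n = -(-6)*(-109) = -6*109 = -654)
V = 9810 (V = (33 - 48)*(-654) = -15*(-654) = 9810)
(H + V)/(-29897 + P(211, 170)) = (46114 + 9810)/(-29897 + (34 - 1*211)) = 55924/(-29897 + (34 - 211)) = 55924/(-29897 - 177) = 55924/(-30074) = 55924*(-1/30074) = -2542/1367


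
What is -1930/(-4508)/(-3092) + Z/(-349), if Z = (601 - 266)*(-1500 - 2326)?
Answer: 8932708322495/2432309432 ≈ 3672.5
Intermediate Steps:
Z = -1281710 (Z = 335*(-3826) = -1281710)
-1930/(-4508)/(-3092) + Z/(-349) = -1930/(-4508)/(-3092) - 1281710/(-349) = -1930*(-1/4508)*(-1/3092) - 1281710*(-1/349) = (965/2254)*(-1/3092) + 1281710/349 = -965/6969368 + 1281710/349 = 8932708322495/2432309432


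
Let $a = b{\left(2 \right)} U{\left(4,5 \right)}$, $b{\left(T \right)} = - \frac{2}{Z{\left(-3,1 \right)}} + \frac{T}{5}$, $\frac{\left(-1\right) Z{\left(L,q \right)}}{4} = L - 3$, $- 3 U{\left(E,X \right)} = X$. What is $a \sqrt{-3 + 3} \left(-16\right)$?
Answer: $0$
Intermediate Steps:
$U{\left(E,X \right)} = - \frac{X}{3}$
$Z{\left(L,q \right)} = 12 - 4 L$ ($Z{\left(L,q \right)} = - 4 \left(L - 3\right) = - 4 \left(-3 + L\right) = 12 - 4 L$)
$b{\left(T \right)} = - \frac{1}{12} + \frac{T}{5}$ ($b{\left(T \right)} = - \frac{2}{12 - -12} + \frac{T}{5} = - \frac{2}{12 + 12} + T \frac{1}{5} = - \frac{2}{24} + \frac{T}{5} = \left(-2\right) \frac{1}{24} + \frac{T}{5} = - \frac{1}{12} + \frac{T}{5}$)
$a = - \frac{19}{36}$ ($a = \left(- \frac{1}{12} + \frac{1}{5} \cdot 2\right) \left(\left(- \frac{1}{3}\right) 5\right) = \left(- \frac{1}{12} + \frac{2}{5}\right) \left(- \frac{5}{3}\right) = \frac{19}{60} \left(- \frac{5}{3}\right) = - \frac{19}{36} \approx -0.52778$)
$a \sqrt{-3 + 3} \left(-16\right) = - \frac{19 \sqrt{-3 + 3}}{36} \left(-16\right) = - \frac{19 \sqrt{0}}{36} \left(-16\right) = \left(- \frac{19}{36}\right) 0 \left(-16\right) = 0 \left(-16\right) = 0$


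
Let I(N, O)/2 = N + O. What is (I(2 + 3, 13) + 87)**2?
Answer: 15129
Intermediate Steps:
I(N, O) = 2*N + 2*O (I(N, O) = 2*(N + O) = 2*N + 2*O)
(I(2 + 3, 13) + 87)**2 = ((2*(2 + 3) + 2*13) + 87)**2 = ((2*5 + 26) + 87)**2 = ((10 + 26) + 87)**2 = (36 + 87)**2 = 123**2 = 15129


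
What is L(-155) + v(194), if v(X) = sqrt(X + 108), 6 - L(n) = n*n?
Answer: -24019 + sqrt(302) ≈ -24002.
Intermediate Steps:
L(n) = 6 - n**2 (L(n) = 6 - n*n = 6 - n**2)
v(X) = sqrt(108 + X)
L(-155) + v(194) = (6 - 1*(-155)**2) + sqrt(108 + 194) = (6 - 1*24025) + sqrt(302) = (6 - 24025) + sqrt(302) = -24019 + sqrt(302)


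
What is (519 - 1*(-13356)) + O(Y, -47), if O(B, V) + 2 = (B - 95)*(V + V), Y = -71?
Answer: 29477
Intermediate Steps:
O(B, V) = -2 + 2*V*(-95 + B) (O(B, V) = -2 + (B - 95)*(V + V) = -2 + (-95 + B)*(2*V) = -2 + 2*V*(-95 + B))
(519 - 1*(-13356)) + O(Y, -47) = (519 - 1*(-13356)) + (-2 - 190*(-47) + 2*(-71)*(-47)) = (519 + 13356) + (-2 + 8930 + 6674) = 13875 + 15602 = 29477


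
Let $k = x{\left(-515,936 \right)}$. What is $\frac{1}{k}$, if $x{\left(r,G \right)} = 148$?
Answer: $\frac{1}{148} \approx 0.0067568$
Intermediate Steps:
$k = 148$
$\frac{1}{k} = \frac{1}{148}$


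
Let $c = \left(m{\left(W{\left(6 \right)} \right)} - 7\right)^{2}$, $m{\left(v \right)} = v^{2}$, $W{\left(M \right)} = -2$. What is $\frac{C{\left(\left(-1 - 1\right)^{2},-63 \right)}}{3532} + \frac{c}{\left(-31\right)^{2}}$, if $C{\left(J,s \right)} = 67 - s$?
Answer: $\frac{78359}{1697126} \approx 0.046172$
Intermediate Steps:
$c = 9$ ($c = \left(\left(-2\right)^{2} - 7\right)^{2} = \left(4 - 7\right)^{2} = \left(-3\right)^{2} = 9$)
$\frac{C{\left(\left(-1 - 1\right)^{2},-63 \right)}}{3532} + \frac{c}{\left(-31\right)^{2}} = \frac{67 - -63}{3532} + \frac{9}{\left(-31\right)^{2}} = \left(67 + 63\right) \frac{1}{3532} + \frac{9}{961} = 130 \cdot \frac{1}{3532} + 9 \cdot \frac{1}{961} = \frac{65}{1766} + \frac{9}{961} = \frac{78359}{1697126}$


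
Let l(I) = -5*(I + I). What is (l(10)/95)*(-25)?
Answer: 500/19 ≈ 26.316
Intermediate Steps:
l(I) = -10*I
(l(10)/95)*(-25) = (-10*10/95)*(-25) = -100*1/95*(-25) = -20/19*(-25) = 500/19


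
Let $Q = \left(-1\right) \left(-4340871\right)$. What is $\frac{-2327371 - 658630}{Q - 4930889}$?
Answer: $\frac{2986001}{590018} \approx 5.0609$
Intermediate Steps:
$Q = 4340871$
$\frac{-2327371 - 658630}{Q - 4930889} = \frac{-2327371 - 658630}{4340871 - 4930889} = \frac{-2327371 - 658630}{-590018} = \left(-2986001\right) \left(- \frac{1}{590018}\right) = \frac{2986001}{590018}$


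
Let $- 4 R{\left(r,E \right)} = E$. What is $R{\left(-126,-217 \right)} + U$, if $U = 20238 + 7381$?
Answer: $\frac{110693}{4} \approx 27673.0$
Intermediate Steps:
$U = 27619$
$R{\left(r,E \right)} = - \frac{E}{4}$
$R{\left(-126,-217 \right)} + U = \left(- \frac{1}{4}\right) \left(-217\right) + 27619 = \frac{217}{4} + 27619 = \frac{110693}{4}$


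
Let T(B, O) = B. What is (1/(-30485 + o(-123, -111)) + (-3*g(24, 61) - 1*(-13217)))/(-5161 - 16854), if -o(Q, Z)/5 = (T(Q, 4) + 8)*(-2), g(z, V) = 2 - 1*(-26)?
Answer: -415462454/696444525 ≈ -0.59655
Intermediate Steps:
g(z, V) = 28 (g(z, V) = 2 + 26 = 28)
o(Q, Z) = 80 + 10*Q (o(Q, Z) = -5*(Q + 8)*(-2) = -5*(8 + Q)*(-2) = -5*(-16 - 2*Q) = 80 + 10*Q)
(1/(-30485 + o(-123, -111)) + (-3*g(24, 61) - 1*(-13217)))/(-5161 - 16854) = (1/(-30485 + (80 + 10*(-123))) + (-3*28 - 1*(-13217)))/(-5161 - 16854) = (1/(-30485 + (80 - 1230)) + (-84 + 13217))/(-22015) = (1/(-30485 - 1150) + 13133)*(-1/22015) = (1/(-31635) + 13133)*(-1/22015) = (-1/31635 + 13133)*(-1/22015) = (415462454/31635)*(-1/22015) = -415462454/696444525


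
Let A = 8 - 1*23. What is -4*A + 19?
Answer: 79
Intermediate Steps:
A = -15 (A = 8 - 23 = -15)
-4*A + 19 = -4*(-15) + 19 = 60 + 19 = 79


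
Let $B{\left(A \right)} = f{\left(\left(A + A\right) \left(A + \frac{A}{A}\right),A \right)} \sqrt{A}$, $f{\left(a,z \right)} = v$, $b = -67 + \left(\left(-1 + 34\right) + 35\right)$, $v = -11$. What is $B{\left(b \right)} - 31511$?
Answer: $-31522$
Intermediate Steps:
$b = 1$ ($b = -67 + \left(33 + 35\right) = -67 + 68 = 1$)
$f{\left(a,z \right)} = -11$
$B{\left(A \right)} = - 11 \sqrt{A}$
$B{\left(b \right)} - 31511 = - 11 \sqrt{1} - 31511 = \left(-11\right) 1 - 31511 = -11 - 31511 = -31522$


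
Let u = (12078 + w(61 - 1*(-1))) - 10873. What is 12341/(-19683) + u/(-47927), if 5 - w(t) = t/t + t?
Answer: -614043508/943347141 ≈ -0.65092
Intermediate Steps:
w(t) = 4 - t (w(t) = 5 - (t/t + t) = 5 - (1 + t) = 5 + (-1 - t) = 4 - t)
u = 1147 (u = (12078 + (4 - (61 - 1*(-1)))) - 10873 = (12078 + (4 - (61 + 1))) - 10873 = (12078 + (4 - 1*62)) - 10873 = (12078 + (4 - 62)) - 10873 = (12078 - 58) - 10873 = 12020 - 10873 = 1147)
12341/(-19683) + u/(-47927) = 12341/(-19683) + 1147/(-47927) = 12341*(-1/19683) + 1147*(-1/47927) = -12341/19683 - 1147/47927 = -614043508/943347141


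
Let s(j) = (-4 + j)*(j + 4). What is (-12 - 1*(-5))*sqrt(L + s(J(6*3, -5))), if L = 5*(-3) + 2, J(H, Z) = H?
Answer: -7*sqrt(295) ≈ -120.23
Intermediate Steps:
s(j) = (-4 + j)*(4 + j)
L = -13 (L = -15 + 2 = -13)
(-12 - 1*(-5))*sqrt(L + s(J(6*3, -5))) = (-12 - 1*(-5))*sqrt(-13 + (-16 + (6*3)**2)) = (-12 + 5)*sqrt(-13 + (-16 + 18**2)) = -7*sqrt(-13 + (-16 + 324)) = -7*sqrt(-13 + 308) = -7*sqrt(295)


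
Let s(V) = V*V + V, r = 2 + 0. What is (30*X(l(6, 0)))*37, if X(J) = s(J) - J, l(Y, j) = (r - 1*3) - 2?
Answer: 9990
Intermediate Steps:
r = 2
s(V) = V + V**2 (s(V) = V**2 + V = V + V**2)
l(Y, j) = -3 (l(Y, j) = (2 - 1*3) - 2 = (2 - 3) - 2 = -1 - 2 = -3)
X(J) = -J + J*(1 + J) (X(J) = J*(1 + J) - J = -J + J*(1 + J))
(30*X(l(6, 0)))*37 = (30*(-3)**2)*37 = (30*9)*37 = 270*37 = 9990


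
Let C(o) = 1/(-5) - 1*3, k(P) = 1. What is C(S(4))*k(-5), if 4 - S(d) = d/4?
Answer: -16/5 ≈ -3.2000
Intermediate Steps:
S(d) = 4 - d/4
C(o) = -16/5 (C(o) = -⅕ - 3 = -16/5)
C(S(4))*k(-5) = -16/5*1 = -16/5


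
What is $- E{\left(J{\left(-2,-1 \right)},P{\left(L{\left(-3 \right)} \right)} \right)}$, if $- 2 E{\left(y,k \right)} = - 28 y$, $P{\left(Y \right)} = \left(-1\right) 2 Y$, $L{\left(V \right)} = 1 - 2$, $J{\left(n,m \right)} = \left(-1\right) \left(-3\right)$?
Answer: $-42$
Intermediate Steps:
$J{\left(n,m \right)} = 3$
$L{\left(V \right)} = -1$
$P{\left(Y \right)} = - 2 Y$
$E{\left(y,k \right)} = 14 y$ ($E{\left(y,k \right)} = - \frac{\left(-28\right) y}{2} = 14 y$)
$- E{\left(J{\left(-2,-1 \right)},P{\left(L{\left(-3 \right)} \right)} \right)} = - 14 \cdot 3 = \left(-1\right) 42 = -42$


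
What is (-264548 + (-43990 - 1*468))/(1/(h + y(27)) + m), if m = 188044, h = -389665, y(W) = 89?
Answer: -120381321456/73257429343 ≈ -1.6433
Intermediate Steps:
(-264548 + (-43990 - 1*468))/(1/(h + y(27)) + m) = (-264548 + (-43990 - 1*468))/(1/(-389665 + 89) + 188044) = (-264548 + (-43990 - 468))/(1/(-389576) + 188044) = (-264548 - 44458)/(-1/389576 + 188044) = -309006/73257429343/389576 = -309006*389576/73257429343 = -120381321456/73257429343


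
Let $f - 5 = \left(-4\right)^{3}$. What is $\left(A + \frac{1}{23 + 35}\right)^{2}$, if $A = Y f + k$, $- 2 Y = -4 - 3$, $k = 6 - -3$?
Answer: $\frac{32798529}{841} \approx 38999.0$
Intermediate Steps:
$k = 9$ ($k = 6 + 3 = 9$)
$Y = \frac{7}{2}$ ($Y = - \frac{-4 - 3}{2} = \left(- \frac{1}{2}\right) \left(-7\right) = \frac{7}{2} \approx 3.5$)
$f = -59$ ($f = 5 + \left(-4\right)^{3} = 5 - 64 = -59$)
$A = - \frac{395}{2}$ ($A = \frac{7}{2} \left(-59\right) + 9 = - \frac{413}{2} + 9 = - \frac{395}{2} \approx -197.5$)
$\left(A + \frac{1}{23 + 35}\right)^{2} = \left(- \frac{395}{2} + \frac{1}{23 + 35}\right)^{2} = \left(- \frac{395}{2} + \frac{1}{58}\right)^{2} = \left(- \frac{5727}{29}\right)^{2} = \frac{32798529}{841}$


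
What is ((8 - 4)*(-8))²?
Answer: 1024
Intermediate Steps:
((8 - 4)*(-8))² = (4*(-8))² = (-32)² = 1024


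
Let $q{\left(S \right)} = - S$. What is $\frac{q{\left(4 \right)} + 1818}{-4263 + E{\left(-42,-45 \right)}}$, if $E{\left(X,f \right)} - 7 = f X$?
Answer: $- \frac{907}{1183} \approx -0.7667$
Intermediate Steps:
$E{\left(X,f \right)} = 7 + X f$ ($E{\left(X,f \right)} = 7 + f X = 7 + X f$)
$\frac{q{\left(4 \right)} + 1818}{-4263 + E{\left(-42,-45 \right)}} = \frac{\left(-1\right) 4 + 1818}{-4263 + \left(7 - -1890\right)} = \frac{-4 + 1818}{-4263 + \left(7 + 1890\right)} = \frac{1814}{-4263 + 1897} = \frac{1814}{-2366} = 1814 \left(- \frac{1}{2366}\right) = - \frac{907}{1183}$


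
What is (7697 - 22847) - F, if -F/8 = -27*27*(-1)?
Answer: -9318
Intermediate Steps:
F = -5832 (F = -8*(-27*27)*(-1) = -(-5832)*(-1) = -8*729 = -5832)
(7697 - 22847) - F = (7697 - 22847) - 1*(-5832) = -15150 + 5832 = -9318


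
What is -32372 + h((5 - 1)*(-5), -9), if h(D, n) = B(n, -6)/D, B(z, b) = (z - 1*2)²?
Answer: -647561/20 ≈ -32378.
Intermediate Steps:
B(z, b) = (-2 + z)² (B(z, b) = (z - 2)² = (-2 + z)²)
h(D, n) = (-2 + n)²/D
-32372 + h((5 - 1)*(-5), -9) = -32372 + (-2 - 9)²/(((5 - 1)*(-5))) = -32372 + (-11)²/(4*(-5)) = -32372 + 121/(-20) = -32372 - 1/20*121 = -32372 - 121/20 = -647561/20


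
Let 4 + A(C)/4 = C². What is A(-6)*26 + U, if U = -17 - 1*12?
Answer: 3299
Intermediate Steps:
A(C) = -16 + 4*C²
U = -29 (U = -17 - 12 = -29)
A(-6)*26 + U = (-16 + 4*(-6)²)*26 - 29 = (-16 + 4*36)*26 - 29 = (-16 + 144)*26 - 29 = 128*26 - 29 = 3328 - 29 = 3299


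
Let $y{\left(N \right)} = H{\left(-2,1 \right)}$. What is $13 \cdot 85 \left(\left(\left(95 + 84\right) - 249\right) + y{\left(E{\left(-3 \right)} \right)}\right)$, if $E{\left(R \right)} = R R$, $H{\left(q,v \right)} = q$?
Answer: $-79560$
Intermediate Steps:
$E{\left(R \right)} = R^{2}$
$y{\left(N \right)} = -2$
$13 \cdot 85 \left(\left(\left(95 + 84\right) - 249\right) + y{\left(E{\left(-3 \right)} \right)}\right) = 13 \cdot 85 \left(\left(\left(95 + 84\right) - 249\right) - 2\right) = 1105 \left(\left(179 - 249\right) - 2\right) = 1105 \left(-70 - 2\right) = 1105 \left(-72\right) = -79560$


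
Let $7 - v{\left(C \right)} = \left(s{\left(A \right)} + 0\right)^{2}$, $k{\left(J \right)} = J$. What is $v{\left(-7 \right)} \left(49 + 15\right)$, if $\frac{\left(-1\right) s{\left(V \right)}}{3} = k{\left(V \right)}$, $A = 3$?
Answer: $-4736$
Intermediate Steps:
$s{\left(V \right)} = - 3 V$
$v{\left(C \right)} = -74$ ($v{\left(C \right)} = 7 - \left(\left(-3\right) 3 + 0\right)^{2} = 7 - \left(-9 + 0\right)^{2} = 7 - \left(-9\right)^{2} = 7 - 81 = -74$)
$v{\left(-7 \right)} \left(49 + 15\right) = - 74 \left(49 + 15\right) = \left(-74\right) 64 = -4736$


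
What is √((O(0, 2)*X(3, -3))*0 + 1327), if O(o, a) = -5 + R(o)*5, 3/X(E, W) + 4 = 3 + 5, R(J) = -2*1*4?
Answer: √1327 ≈ 36.428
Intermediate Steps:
R(J) = -8 (R(J) = -2*4 = -8)
X(E, W) = ¾ (X(E, W) = 3/(-4 + (3 + 5)) = 3/(-4 + 8) = 3/4 = 3*(¼) = ¾)
O(o, a) = -45 (O(o, a) = -5 - 8*5 = -5 - 40 = -45)
√((O(0, 2)*X(3, -3))*0 + 1327) = √(-45*¾*0 + 1327) = √(-135/4*0 + 1327) = √(0 + 1327) = √1327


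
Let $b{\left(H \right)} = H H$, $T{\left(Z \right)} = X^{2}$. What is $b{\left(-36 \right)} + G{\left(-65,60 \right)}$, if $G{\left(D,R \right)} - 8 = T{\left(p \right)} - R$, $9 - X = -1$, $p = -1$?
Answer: $1344$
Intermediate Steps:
$X = 10$ ($X = 9 - -1 = 9 + 1 = 10$)
$T{\left(Z \right)} = 100$ ($T{\left(Z \right)} = 10^{2} = 100$)
$b{\left(H \right)} = H^{2}$
$G{\left(D,R \right)} = 108 - R$ ($G{\left(D,R \right)} = 8 - \left(-100 + R\right) = 108 - R$)
$b{\left(-36 \right)} + G{\left(-65,60 \right)} = \left(-36\right)^{2} + \left(108 - 60\right) = 1296 + \left(108 - 60\right) = 1296 + 48 = 1344$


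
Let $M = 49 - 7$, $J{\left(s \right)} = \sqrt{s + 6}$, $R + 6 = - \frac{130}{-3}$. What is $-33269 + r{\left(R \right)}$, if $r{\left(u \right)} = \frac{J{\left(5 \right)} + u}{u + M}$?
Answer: $- \frac{565565}{17} + \frac{3 \sqrt{11}}{238} \approx -33269.0$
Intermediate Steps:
$R = \frac{112}{3}$ ($R = -6 - \frac{130}{-3} = -6 - - \frac{130}{3} = -6 + \frac{130}{3} = \frac{112}{3} \approx 37.333$)
$J{\left(s \right)} = \sqrt{6 + s}$
$M = 42$
$r{\left(u \right)} = \frac{u + \sqrt{11}}{42 + u}$ ($r{\left(u \right)} = \frac{\sqrt{6 + 5} + u}{u + 42} = \frac{\sqrt{11} + u}{42 + u} = \frac{u + \sqrt{11}}{42 + u}$)
$-33269 + r{\left(R \right)} = -33269 + \frac{\frac{112}{3} + \sqrt{11}}{42 + \frac{112}{3}} = -33269 + \frac{\frac{112}{3} + \sqrt{11}}{\frac{238}{3}} = -33269 + \frac{3 \left(\frac{112}{3} + \sqrt{11}\right)}{238} = -33269 + \left(\frac{8}{17} + \frac{3 \sqrt{11}}{238}\right) = - \frac{565565}{17} + \frac{3 \sqrt{11}}{238}$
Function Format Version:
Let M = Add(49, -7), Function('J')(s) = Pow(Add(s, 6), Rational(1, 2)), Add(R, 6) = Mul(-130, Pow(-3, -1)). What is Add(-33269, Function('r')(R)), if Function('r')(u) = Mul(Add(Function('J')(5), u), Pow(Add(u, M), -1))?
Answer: Add(Rational(-565565, 17), Mul(Rational(3, 238), Pow(11, Rational(1, 2)))) ≈ -33269.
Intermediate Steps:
R = Rational(112, 3) (R = Add(-6, Mul(-130, Pow(-3, -1))) = Add(-6, Mul(-130, Rational(-1, 3))) = Add(-6, Rational(130, 3)) = Rational(112, 3) ≈ 37.333)
Function('J')(s) = Pow(Add(6, s), Rational(1, 2))
M = 42
Function('r')(u) = Mul(Pow(Add(42, u), -1), Add(u, Pow(11, Rational(1, 2)))) (Function('r')(u) = Mul(Add(Pow(Add(6, 5), Rational(1, 2)), u), Pow(Add(u, 42), -1)) = Mul(Add(Pow(11, Rational(1, 2)), u), Pow(Add(42, u), -1)) = Mul(Add(u, Pow(11, Rational(1, 2))), Pow(Add(42, u), -1)) = Mul(Pow(Add(42, u), -1), Add(u, Pow(11, Rational(1, 2)))))
Add(-33269, Function('r')(R)) = Add(-33269, Mul(Pow(Add(42, Rational(112, 3)), -1), Add(Rational(112, 3), Pow(11, Rational(1, 2))))) = Add(-33269, Mul(Pow(Rational(238, 3), -1), Add(Rational(112, 3), Pow(11, Rational(1, 2))))) = Add(-33269, Mul(Rational(3, 238), Add(Rational(112, 3), Pow(11, Rational(1, 2))))) = Add(-33269, Add(Rational(8, 17), Mul(Rational(3, 238), Pow(11, Rational(1, 2))))) = Add(Rational(-565565, 17), Mul(Rational(3, 238), Pow(11, Rational(1, 2))))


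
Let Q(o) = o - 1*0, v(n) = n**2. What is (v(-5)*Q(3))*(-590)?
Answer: -44250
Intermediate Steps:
Q(o) = o (Q(o) = o + 0 = o)
(v(-5)*Q(3))*(-590) = ((-5)**2*3)*(-590) = (25*3)*(-590) = 75*(-590) = -44250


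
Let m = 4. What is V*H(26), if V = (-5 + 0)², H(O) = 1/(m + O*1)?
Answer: ⅚ ≈ 0.83333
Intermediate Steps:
H(O) = 1/(4 + O) (H(O) = 1/(4 + O*1) = 1/(4 + O))
V = 25 (V = (-5)² = 25)
V*H(26) = 25/(4 + 26) = 25/30 = 25*(1/30) = ⅚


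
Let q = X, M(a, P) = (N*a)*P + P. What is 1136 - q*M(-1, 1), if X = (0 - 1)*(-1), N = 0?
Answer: 1135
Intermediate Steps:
M(a, P) = P (M(a, P) = (0*a)*P + P = 0*P + P = 0 + P = P)
X = 1 (X = -1*(-1) = 1)
q = 1
1136 - q*M(-1, 1) = 1136 - 1 = 1135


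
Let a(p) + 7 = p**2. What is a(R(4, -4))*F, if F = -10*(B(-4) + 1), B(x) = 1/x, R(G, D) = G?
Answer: -135/2 ≈ -67.500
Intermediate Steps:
B(x) = 1/x
F = -15/2 (F = -10*(1/(-4) + 1) = -10*(-1/4 + 1) = -10*3/4 = -15/2 ≈ -7.5000)
a(p) = -7 + p**2
a(R(4, -4))*F = (-7 + 4**2)*(-15/2) = (-7 + 16)*(-15/2) = 9*(-15/2) = -135/2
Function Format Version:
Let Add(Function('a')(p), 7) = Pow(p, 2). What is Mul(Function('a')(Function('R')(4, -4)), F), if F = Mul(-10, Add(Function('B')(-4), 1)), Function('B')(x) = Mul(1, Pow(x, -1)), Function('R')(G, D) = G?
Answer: Rational(-135, 2) ≈ -67.500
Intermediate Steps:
Function('B')(x) = Pow(x, -1)
F = Rational(-15, 2) (F = Mul(-10, Add(Pow(-4, -1), 1)) = Mul(-10, Add(Rational(-1, 4), 1)) = Mul(-10, Rational(3, 4)) = Rational(-15, 2) ≈ -7.5000)
Function('a')(p) = Add(-7, Pow(p, 2))
Mul(Function('a')(Function('R')(4, -4)), F) = Mul(Add(-7, Pow(4, 2)), Rational(-15, 2)) = Mul(Add(-7, 16), Rational(-15, 2)) = Mul(9, Rational(-15, 2)) = Rational(-135, 2)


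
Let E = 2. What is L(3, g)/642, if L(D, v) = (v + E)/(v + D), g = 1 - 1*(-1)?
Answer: 2/1605 ≈ 0.0012461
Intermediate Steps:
g = 2 (g = 1 + 1 = 2)
L(D, v) = (2 + v)/(D + v) (L(D, v) = (v + 2)/(v + D) = (2 + v)/(D + v))
L(3, g)/642 = ((2 + 2)/(3 + 2))/642 = (4/5)*(1/642) = ((⅕)*4)*(1/642) = (⅘)*(1/642) = 2/1605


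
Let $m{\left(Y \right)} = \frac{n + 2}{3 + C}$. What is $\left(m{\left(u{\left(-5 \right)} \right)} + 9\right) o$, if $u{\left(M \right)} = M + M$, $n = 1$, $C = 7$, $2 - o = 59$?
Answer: $- \frac{5301}{10} \approx -530.1$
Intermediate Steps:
$o = -57$ ($o = 2 - 59 = -57$)
$u{\left(M \right)} = 2 M$
$m{\left(Y \right)} = \frac{3}{10}$ ($m{\left(Y \right)} = \frac{1 + 2}{3 + 7} = \frac{3}{10}$)
$\left(m{\left(u{\left(-5 \right)} \right)} + 9\right) o = \left(\frac{3}{10} + 9\right) \left(-57\right) = \frac{93}{10} \left(-57\right) = - \frac{5301}{10}$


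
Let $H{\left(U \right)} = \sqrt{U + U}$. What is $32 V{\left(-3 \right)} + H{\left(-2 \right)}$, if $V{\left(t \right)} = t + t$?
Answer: $-192 + 2 i \approx -192.0 + 2.0 i$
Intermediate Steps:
$H{\left(U \right)} = \sqrt{2} \sqrt{U}$ ($H{\left(U \right)} = \sqrt{2 U} = \sqrt{2} \sqrt{U}$)
$V{\left(t \right)} = 2 t$
$32 V{\left(-3 \right)} + H{\left(-2 \right)} = 32 \cdot 2 \left(-3\right) + \sqrt{2} \sqrt{-2} = 32 \left(-6\right) + \sqrt{2} i \sqrt{2} = -192 + 2 i$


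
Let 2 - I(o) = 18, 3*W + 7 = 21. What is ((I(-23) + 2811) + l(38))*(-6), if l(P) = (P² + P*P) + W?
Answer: -34126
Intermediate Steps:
W = 14/3 (W = -7/3 + (⅓)*21 = -7/3 + 7 = 14/3 ≈ 4.6667)
I(o) = -16 (I(o) = 2 - 1*18 = 2 - 18 = -16)
l(P) = 14/3 + 2*P² (l(P) = (P² + P*P) + 14/3 = (P² + P²) + 14/3 = 2*P² + 14/3 = 14/3 + 2*P²)
((I(-23) + 2811) + l(38))*(-6) = ((-16 + 2811) + (14/3 + 2*38²))*(-6) = (2795 + (14/3 + 2*1444))*(-6) = (2795 + (14/3 + 2888))*(-6) = (2795 + 8678/3)*(-6) = (17063/3)*(-6) = -34126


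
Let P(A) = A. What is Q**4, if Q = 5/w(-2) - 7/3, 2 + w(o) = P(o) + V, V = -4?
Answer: 25411681/331776 ≈ 76.593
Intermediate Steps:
w(o) = -6 + o (w(o) = -2 + (o - 4) = -2 + (-4 + o) = -6 + o)
Q = -71/24 (Q = 5/(-6 - 2) - 7/3 = 5/(-8) - 7*1/3 = 5*(-1/8) - 7/3 = -5/8 - 7/3 = -71/24 ≈ -2.9583)
Q**4 = (-71/24)**4 = 25411681/331776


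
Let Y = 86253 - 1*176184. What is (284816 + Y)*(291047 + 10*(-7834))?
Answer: 41453403695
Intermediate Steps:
Y = -89931 (Y = 86253 - 176184 = -89931)
(284816 + Y)*(291047 + 10*(-7834)) = (284816 - 89931)*(291047 + 10*(-7834)) = 194885*(291047 - 78340) = 194885*212707 = 41453403695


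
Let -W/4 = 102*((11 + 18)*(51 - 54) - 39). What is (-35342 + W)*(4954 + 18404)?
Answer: 375269628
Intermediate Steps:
W = 51408 (W = -408*((11 + 18)*(51 - 54) - 39) = -408*(29*(-3) - 39) = -408*(-87 - 39) = -408*(-126) = -4*(-12852) = 51408)
(-35342 + W)*(4954 + 18404) = (-35342 + 51408)*(4954 + 18404) = 16066*23358 = 375269628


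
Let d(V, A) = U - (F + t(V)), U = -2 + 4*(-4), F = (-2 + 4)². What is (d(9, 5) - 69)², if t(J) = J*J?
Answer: 29584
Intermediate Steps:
F = 4 (F = 2² = 4)
t(J) = J²
U = -18 (U = -2 - 16 = -18)
d(V, A) = -22 - V² (d(V, A) = -18 - (4 + V²) = -18 + (-4 - V²) = -22 - V²)
(d(9, 5) - 69)² = ((-22 - 1*9²) - 69)² = ((-22 - 1*81) - 69)² = ((-22 - 81) - 69)² = (-103 - 69)² = (-172)² = 29584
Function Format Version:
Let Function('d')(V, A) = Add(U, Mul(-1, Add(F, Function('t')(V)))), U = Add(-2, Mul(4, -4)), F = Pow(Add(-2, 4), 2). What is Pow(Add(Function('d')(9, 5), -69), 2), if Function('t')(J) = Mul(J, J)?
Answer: 29584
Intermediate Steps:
F = 4 (F = Pow(2, 2) = 4)
Function('t')(J) = Pow(J, 2)
U = -18 (U = Add(-2, -16) = -18)
Function('d')(V, A) = Add(-22, Mul(-1, Pow(V, 2))) (Function('d')(V, A) = Add(-18, Mul(-1, Add(4, Pow(V, 2)))) = Add(-18, Add(-4, Mul(-1, Pow(V, 2)))) = Add(-22, Mul(-1, Pow(V, 2))))
Pow(Add(Function('d')(9, 5), -69), 2) = Pow(Add(Add(-22, Mul(-1, Pow(9, 2))), -69), 2) = Pow(Add(Add(-22, Mul(-1, 81)), -69), 2) = Pow(Add(Add(-22, -81), -69), 2) = Pow(Add(-103, -69), 2) = Pow(-172, 2) = 29584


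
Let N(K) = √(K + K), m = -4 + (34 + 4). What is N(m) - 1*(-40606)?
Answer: 40606 + 2*√17 ≈ 40614.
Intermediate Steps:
m = 34 (m = -4 + 38 = 34)
N(K) = √2*√K (N(K) = √(2*K) = √2*√K)
N(m) - 1*(-40606) = √2*√34 - 1*(-40606) = 2*√17 + 40606 = 40606 + 2*√17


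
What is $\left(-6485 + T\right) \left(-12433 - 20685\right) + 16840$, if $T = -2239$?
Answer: $288938272$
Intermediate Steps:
$\left(-6485 + T\right) \left(-12433 - 20685\right) + 16840 = \left(-6485 - 2239\right) \left(-12433 - 20685\right) + 16840 = \left(-8724\right) \left(-33118\right) + 16840 = 288921432 + 16840 = 288938272$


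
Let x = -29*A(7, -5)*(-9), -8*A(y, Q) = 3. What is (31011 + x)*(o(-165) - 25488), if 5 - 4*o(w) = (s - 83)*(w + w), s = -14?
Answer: -33128235885/32 ≈ -1.0353e+9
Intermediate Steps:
A(y, Q) = -3/8 (A(y, Q) = -⅛*3 = -3/8)
o(w) = 5/4 + 97*w/2 (o(w) = 5/4 - (-14 - 83)*(w + w)/4 = 5/4 - (-97)*2*w/4 = 5/4 - (-97)*w/2 = 5/4 + 97*w/2)
x = -783/8 (x = -29*(-3/8)*(-9) = (87/8)*(-9) = -783/8 ≈ -97.875)
(31011 + x)*(o(-165) - 25488) = (31011 - 783/8)*((5/4 + (97/2)*(-165)) - 25488) = 247305*((5/4 - 16005/2) - 25488)/8 = 247305*(-32005/4 - 25488)/8 = (247305/8)*(-133957/4) = -33128235885/32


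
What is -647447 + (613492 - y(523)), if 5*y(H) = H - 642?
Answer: -169656/5 ≈ -33931.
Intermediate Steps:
y(H) = -642/5 + H/5 (y(H) = (H - 642)/5 = (-642 + H)/5 = -642/5 + H/5)
-647447 + (613492 - y(523)) = -647447 + (613492 - (-642/5 + (⅕)*523)) = -647447 + (613492 - (-642/5 + 523/5)) = -647447 + (613492 - 1*(-119/5)) = -647447 + (613492 + 119/5) = -647447 + 3067579/5 = -169656/5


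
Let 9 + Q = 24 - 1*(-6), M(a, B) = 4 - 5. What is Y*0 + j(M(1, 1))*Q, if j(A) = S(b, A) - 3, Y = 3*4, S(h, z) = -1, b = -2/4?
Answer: -84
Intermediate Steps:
b = -½ (b = -2*¼ = -½ ≈ -0.50000)
Y = 12
M(a, B) = -1
j(A) = -4 (j(A) = -1 - 3 = -4)
Q = 21 (Q = -9 + (24 - 1*(-6)) = -9 + (24 + 6) = -9 + 30 = 21)
Y*0 + j(M(1, 1))*Q = 12*0 - 4*21 = 0 - 84 = -84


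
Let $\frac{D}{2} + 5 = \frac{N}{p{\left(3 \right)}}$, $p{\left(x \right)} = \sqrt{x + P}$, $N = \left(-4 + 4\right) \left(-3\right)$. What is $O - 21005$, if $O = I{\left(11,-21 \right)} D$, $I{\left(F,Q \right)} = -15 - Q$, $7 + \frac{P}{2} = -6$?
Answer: $-21065$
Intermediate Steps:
$P = -26$ ($P = -14 + 2 \left(-6\right) = -14 - 12 = -26$)
$N = 0$ ($N = 0 \left(-3\right) = 0$)
$p{\left(x \right)} = \sqrt{-26 + x}$ ($p{\left(x \right)} = \sqrt{x - 26} = \sqrt{-26 + x}$)
$D = -10$ ($D = -10 + 2 \frac{0}{\sqrt{-26 + 3}} = -10 + 2 \frac{0}{\sqrt{-23}} = -10 + 2 \frac{0}{i \sqrt{23}} = -10 + 2 \cdot 0 \left(- \frac{i \sqrt{23}}{23}\right) = -10 + 2 \cdot 0 = -10 + 0 = -10$)
$O = -60$ ($O = \left(-15 - -21\right) \left(-10\right) = \left(-15 + 21\right) \left(-10\right) = 6 \left(-10\right) = -60$)
$O - 21005 = -60 - 21005 = -21065$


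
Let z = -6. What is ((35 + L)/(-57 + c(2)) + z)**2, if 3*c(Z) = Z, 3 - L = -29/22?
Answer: 620159409/13823524 ≈ 44.863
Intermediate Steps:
L = 95/22 (L = 3 - (-29)/22 = 3 - 1*(-29/22) = 3 + 29/22 = 95/22 ≈ 4.3182)
c(Z) = Z/3
((35 + L)/(-57 + c(2)) + z)**2 = ((35 + 95/22)/(-57 + (1/3)*2) - 6)**2 = (865/(22*(-57 + 2/3)) - 6)**2 = (865/(22*(-169/3)) - 6)**2 = ((865/22)*(-3/169) - 6)**2 = (-2595/3718 - 6)**2 = (-24903/3718)**2 = 620159409/13823524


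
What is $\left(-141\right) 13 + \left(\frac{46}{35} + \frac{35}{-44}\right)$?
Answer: $- \frac{2822021}{1540} \approx -1832.5$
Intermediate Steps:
$\left(-141\right) 13 + \left(\frac{46}{35} + \frac{35}{-44}\right) = -1833 + \left(46 \cdot \frac{1}{35} + 35 \left(- \frac{1}{44}\right)\right) = -1833 + \left(\frac{46}{35} - \frac{35}{44}\right) = -1833 + \frac{799}{1540} = - \frac{2822021}{1540}$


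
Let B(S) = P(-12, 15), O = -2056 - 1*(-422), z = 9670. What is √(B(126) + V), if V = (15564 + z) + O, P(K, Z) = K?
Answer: 2*√5897 ≈ 153.58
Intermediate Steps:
O = -1634 (O = -2056 + 422 = -1634)
B(S) = -12
V = 23600 (V = (15564 + 9670) - 1634 = 25234 - 1634 = 23600)
√(B(126) + V) = √(-12 + 23600) = √23588 = 2*√5897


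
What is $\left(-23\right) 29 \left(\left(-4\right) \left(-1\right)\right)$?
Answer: $-2668$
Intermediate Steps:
$\left(-23\right) 29 \left(\left(-4\right) \left(-1\right)\right) = \left(-667\right) 4 = -2668$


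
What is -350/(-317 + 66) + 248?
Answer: 62598/251 ≈ 249.39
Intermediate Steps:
-350/(-317 + 66) + 248 = -350/(-251) + 248 = -1/251*(-350) + 248 = 350/251 + 248 = 62598/251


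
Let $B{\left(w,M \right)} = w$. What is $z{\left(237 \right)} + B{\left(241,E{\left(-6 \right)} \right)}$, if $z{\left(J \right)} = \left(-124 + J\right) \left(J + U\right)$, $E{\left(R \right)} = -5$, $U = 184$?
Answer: $47814$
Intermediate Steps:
$z{\left(J \right)} = \left(-124 + J\right) \left(184 + J\right)$ ($z{\left(J \right)} = \left(-124 + J\right) \left(J + 184\right) = \left(-124 + J\right) \left(184 + J\right)$)
$z{\left(237 \right)} + B{\left(241,E{\left(-6 \right)} \right)} = \left(-22816 + 237^{2} + 60 \cdot 237\right) + 241 = \left(-22816 + 56169 + 14220\right) + 241 = 47573 + 241 = 47814$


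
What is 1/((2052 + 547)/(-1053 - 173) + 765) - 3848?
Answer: -3598998542/935291 ≈ -3848.0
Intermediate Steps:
1/((2052 + 547)/(-1053 - 173) + 765) - 3848 = 1/(2599/(-1226) + 765) - 3848 = 1/(2599*(-1/1226) + 765) - 3848 = 1/(-2599/1226 + 765) - 3848 = 1/(935291/1226) - 3848 = 1226/935291 - 3848 = -3598998542/935291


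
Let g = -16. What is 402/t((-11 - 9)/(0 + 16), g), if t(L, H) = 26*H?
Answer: -201/208 ≈ -0.96635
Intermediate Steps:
402/t((-11 - 9)/(0 + 16), g) = 402/((26*(-16))) = 402/(-416) = 402*(-1/416) = -201/208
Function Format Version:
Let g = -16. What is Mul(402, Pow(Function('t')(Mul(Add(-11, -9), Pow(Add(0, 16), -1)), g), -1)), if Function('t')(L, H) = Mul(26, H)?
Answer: Rational(-201, 208) ≈ -0.96635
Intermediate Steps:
Mul(402, Pow(Function('t')(Mul(Add(-11, -9), Pow(Add(0, 16), -1)), g), -1)) = Mul(402, Pow(Mul(26, -16), -1)) = Mul(402, Pow(-416, -1)) = Mul(402, Rational(-1, 416)) = Rational(-201, 208)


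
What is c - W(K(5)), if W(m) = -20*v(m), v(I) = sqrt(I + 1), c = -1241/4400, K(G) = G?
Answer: -1241/4400 + 20*sqrt(6) ≈ 48.708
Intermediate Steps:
c = -1241/4400 (c = -1241*1/4400 = -1241/4400 ≈ -0.28205)
v(I) = sqrt(1 + I)
W(m) = -20*sqrt(1 + m)
c - W(K(5)) = -1241/4400 - (-20)*sqrt(1 + 5) = -1241/4400 - (-20)*sqrt(6) = -1241/4400 + 20*sqrt(6)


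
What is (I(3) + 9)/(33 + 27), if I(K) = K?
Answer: ⅕ ≈ 0.20000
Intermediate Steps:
(I(3) + 9)/(33 + 27) = (3 + 9)/(33 + 27) = 12/60 = (1/60)*12 = ⅕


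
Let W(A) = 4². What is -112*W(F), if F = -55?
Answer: -1792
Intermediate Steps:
W(A) = 16
-112*W(F) = -112*16 = -1792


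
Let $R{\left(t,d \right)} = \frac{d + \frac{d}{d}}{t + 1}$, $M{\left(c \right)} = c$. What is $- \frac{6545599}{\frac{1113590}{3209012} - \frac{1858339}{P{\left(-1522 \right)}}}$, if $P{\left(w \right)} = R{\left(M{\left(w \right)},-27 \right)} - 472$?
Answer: $- \frac{144991613084277217}{87222882042742} \approx -1662.3$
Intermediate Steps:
$R{\left(t,d \right)} = \frac{1 + d}{1 + t}$ ($R{\left(t,d \right)} = \frac{d + 1}{1 + t} = \frac{1 + d}{1 + t}$)
$P{\left(w \right)} = -472 - \frac{26}{1 + w}$ ($P{\left(w \right)} = \frac{1 - 27}{1 + w} - 472 = \frac{1}{1 + w} \left(-26\right) - 472 = - \frac{26}{1 + w} - 472 = -472 - \frac{26}{1 + w}$)
$- \frac{6545599}{\frac{1113590}{3209012} - \frac{1858339}{P{\left(-1522 \right)}}} = - \frac{6545599}{\frac{1113590}{3209012} - \frac{1858339}{2 \frac{1}{1 - 1522} \left(-249 - -359192\right)}} = - \frac{6545599}{1113590 \cdot \frac{1}{3209012} - \frac{1858339}{2 \frac{1}{-1521} \left(-249 + 359192\right)}} = - \frac{6545599}{\frac{556795}{1604506} - \frac{1858339}{2 \left(- \frac{1}{1521}\right) 358943}} = - \frac{6545599}{\frac{556795}{1604506} - \frac{1858339}{- \frac{55222}{117}}} = - \frac{6545599}{\frac{556795}{1604506} - - \frac{217425663}{55222}} = - \frac{6545599}{\frac{556795}{1604506} + \frac{217425663}{55222}} = - \frac{6545599}{\frac{87222882042742}{22151007583}} = \left(-6545599\right) \frac{22151007583}{87222882042742} = - \frac{144991613084277217}{87222882042742}$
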